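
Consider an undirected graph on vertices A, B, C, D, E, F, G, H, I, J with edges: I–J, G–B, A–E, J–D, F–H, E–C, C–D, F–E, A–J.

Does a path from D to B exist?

Explore from D.
Distance 1: reach C, J.
Distance 2: reach A, E, I.
Distance 3: reach F.
Distance 4: reach H.
The search is exhausted without reaching B; it lies in a different component.

No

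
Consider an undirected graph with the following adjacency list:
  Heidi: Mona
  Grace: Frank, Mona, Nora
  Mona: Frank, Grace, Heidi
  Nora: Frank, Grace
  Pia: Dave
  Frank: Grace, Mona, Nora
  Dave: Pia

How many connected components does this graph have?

2

From Dave: component {Dave, Pia}.
From Frank: component {Frank, Grace, Heidi, Mona, Nora}.
That's 2 components.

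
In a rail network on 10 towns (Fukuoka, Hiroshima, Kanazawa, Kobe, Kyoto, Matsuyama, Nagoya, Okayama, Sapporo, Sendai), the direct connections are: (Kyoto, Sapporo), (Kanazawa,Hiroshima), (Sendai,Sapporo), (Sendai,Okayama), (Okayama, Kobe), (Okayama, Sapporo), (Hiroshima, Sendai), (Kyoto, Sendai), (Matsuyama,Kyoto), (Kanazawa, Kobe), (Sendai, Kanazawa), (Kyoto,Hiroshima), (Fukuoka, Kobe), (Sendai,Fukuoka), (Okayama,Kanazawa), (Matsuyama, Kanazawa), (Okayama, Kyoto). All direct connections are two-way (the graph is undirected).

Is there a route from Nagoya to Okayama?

No

Nagoya has no edges, so nothing is reachable from it.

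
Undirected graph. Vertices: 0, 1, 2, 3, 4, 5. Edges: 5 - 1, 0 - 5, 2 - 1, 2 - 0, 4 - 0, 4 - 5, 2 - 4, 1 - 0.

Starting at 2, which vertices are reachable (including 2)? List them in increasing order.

0, 1, 2, 4, 5

Start at 2.
Its neighbours: 0, 1, 4.
Then their neighbours: 5.
Nothing further is reachable.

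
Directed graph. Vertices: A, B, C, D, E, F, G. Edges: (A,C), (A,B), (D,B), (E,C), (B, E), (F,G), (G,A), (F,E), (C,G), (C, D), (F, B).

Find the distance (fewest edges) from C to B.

2

Distance 0: C.
Distance 1: D, G.
Distance 2: A, B — contains B.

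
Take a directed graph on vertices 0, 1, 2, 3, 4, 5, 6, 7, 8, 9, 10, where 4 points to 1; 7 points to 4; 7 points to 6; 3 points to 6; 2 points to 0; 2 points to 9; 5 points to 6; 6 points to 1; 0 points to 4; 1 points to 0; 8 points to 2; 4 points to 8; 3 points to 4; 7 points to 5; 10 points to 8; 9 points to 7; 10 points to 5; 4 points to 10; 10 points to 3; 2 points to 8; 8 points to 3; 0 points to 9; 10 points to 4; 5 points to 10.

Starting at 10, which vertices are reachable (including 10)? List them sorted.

0, 1, 2, 3, 4, 5, 6, 7, 8, 9, 10

Start at 10.
Its neighbours: 3, 4, 5, 8.
Then their neighbours: 1, 2, 6.
Then next layer: 0, 9.
Then next layer: 7.
Every vertex is now reached.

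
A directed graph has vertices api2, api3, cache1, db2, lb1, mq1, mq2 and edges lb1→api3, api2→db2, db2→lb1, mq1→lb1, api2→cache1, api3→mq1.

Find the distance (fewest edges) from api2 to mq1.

Distance 0: api2.
Distance 1: cache1, db2.
Distance 2: lb1.
Distance 3: api3.
Distance 4: mq1 — contains mq1.

4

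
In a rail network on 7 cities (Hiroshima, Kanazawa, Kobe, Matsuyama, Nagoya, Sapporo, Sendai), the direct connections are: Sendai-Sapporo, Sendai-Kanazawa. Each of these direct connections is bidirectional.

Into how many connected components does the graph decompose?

From Hiroshima: component {Hiroshima}.
From Kanazawa: component {Kanazawa, Sapporo, Sendai}.
From Kobe: component {Kobe}.
From Matsuyama: component {Matsuyama}.
From Nagoya: component {Nagoya}.
That's 5 components.

5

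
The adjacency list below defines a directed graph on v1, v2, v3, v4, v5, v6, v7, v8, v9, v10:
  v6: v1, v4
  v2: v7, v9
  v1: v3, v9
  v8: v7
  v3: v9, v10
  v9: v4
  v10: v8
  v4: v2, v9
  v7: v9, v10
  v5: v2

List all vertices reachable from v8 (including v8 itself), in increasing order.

Start at v8.
Its neighbours: v7.
Then their neighbours: v9, v10.
Then next layer: v4.
Then next layer: v2.
Nothing further is reachable.

v2, v4, v7, v8, v9, v10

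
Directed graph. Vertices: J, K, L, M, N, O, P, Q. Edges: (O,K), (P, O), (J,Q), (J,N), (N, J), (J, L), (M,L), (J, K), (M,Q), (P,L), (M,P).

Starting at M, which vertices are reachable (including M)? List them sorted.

K, L, M, O, P, Q

Start at M.
Its neighbours: L, P, Q.
Then their neighbours: O.
Then next layer: K.
Nothing further is reachable.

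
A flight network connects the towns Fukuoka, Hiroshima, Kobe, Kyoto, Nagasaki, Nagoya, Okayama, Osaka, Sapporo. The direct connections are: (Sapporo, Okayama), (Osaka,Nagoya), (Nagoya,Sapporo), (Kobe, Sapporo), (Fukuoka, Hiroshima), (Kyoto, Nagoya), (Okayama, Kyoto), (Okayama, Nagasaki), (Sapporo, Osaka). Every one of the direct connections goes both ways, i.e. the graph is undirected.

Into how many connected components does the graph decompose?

2

From Fukuoka: component {Fukuoka, Hiroshima}.
From Kobe: component {Kobe, Kyoto, Nagasaki, Nagoya, Okayama, Osaka, Sapporo}.
That's 2 components.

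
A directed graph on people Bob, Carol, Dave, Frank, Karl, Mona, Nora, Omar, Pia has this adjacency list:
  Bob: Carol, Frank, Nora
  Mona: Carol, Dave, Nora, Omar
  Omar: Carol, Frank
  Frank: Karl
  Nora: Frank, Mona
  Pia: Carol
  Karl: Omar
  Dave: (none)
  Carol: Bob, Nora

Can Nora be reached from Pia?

Yes

Explore from Pia.
Distance 1: reach Carol.
Distance 2: reach Bob, Nora.
Found Nora.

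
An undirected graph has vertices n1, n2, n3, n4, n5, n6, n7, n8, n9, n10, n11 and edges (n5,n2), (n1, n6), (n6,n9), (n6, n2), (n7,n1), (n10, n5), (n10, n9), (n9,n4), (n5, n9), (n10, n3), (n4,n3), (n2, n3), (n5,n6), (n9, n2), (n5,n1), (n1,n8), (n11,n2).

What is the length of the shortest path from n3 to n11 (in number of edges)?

2

Distance 0: n3.
Distance 1: n2, n4, n10.
Distance 2: n5, n6, n9, n11 — contains n11.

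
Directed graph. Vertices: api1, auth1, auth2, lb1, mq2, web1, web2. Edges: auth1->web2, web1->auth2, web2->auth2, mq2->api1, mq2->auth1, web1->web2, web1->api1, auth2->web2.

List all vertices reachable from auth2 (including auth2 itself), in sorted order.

auth2, web2

Start at auth2.
Its neighbours: web2.
Nothing further is reachable.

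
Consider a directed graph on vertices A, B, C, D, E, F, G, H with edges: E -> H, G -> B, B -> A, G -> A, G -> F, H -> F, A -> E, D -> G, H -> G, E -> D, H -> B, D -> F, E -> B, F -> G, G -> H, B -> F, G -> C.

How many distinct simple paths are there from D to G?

D→F→G
D→G

2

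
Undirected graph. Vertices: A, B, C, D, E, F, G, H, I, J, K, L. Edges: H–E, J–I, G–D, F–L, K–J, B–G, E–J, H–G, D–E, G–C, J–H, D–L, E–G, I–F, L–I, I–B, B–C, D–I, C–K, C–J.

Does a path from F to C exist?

Yes

Explore from F.
Distance 1: reach I, L.
Distance 2: reach B, D, J.
Distance 3: reach C, E, G, H, K.
Found C.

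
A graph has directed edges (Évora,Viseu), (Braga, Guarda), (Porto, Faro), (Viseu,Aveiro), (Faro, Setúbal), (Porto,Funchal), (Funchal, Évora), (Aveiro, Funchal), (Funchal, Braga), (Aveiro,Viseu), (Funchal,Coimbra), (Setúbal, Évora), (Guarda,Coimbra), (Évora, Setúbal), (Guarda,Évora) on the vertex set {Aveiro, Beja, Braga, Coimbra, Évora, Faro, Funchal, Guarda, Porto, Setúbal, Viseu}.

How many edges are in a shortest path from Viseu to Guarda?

4

Distance 0: Viseu.
Distance 1: Aveiro.
Distance 2: Funchal.
Distance 3: Braga, Coimbra, Évora.
Distance 4: Guarda, Setúbal — contains Guarda.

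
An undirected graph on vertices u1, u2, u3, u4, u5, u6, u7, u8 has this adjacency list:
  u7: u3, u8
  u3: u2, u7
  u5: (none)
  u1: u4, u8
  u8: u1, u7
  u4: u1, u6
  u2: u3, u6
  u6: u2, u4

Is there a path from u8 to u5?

Explore from u8.
Distance 1: reach u1, u7.
Distance 2: reach u3, u4.
Distance 3: reach u2, u6.
The search is exhausted without reaching u5; it lies in a different component.

No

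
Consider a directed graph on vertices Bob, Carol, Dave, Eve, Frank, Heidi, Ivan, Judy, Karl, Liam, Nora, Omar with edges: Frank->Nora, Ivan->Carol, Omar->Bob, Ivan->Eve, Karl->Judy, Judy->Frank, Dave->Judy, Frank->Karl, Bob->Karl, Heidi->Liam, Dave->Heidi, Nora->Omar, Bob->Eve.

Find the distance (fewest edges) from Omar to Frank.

Distance 0: Omar.
Distance 1: Bob.
Distance 2: Eve, Karl.
Distance 3: Judy.
Distance 4: Frank — contains Frank.

4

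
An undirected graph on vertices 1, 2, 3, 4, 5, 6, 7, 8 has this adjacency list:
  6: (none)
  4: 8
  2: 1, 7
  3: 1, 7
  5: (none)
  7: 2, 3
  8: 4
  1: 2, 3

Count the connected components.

4

From 1: component {1, 2, 3, 7}.
From 4: component {4, 8}.
From 5: component {5}.
From 6: component {6}.
That's 4 components.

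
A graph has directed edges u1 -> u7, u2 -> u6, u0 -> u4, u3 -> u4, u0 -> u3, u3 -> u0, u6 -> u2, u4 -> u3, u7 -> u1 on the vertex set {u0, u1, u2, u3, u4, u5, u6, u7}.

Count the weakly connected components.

From u0: component {u0, u3, u4}.
From u1: component {u1, u7}.
From u2: component {u2, u6}.
From u5: component {u5}.
That's 4 components.

4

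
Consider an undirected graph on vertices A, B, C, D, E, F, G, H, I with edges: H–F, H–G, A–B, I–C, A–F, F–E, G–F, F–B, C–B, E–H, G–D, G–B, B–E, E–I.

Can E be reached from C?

Yes

Explore from C.
Distance 1: reach B, I.
Distance 2: reach A, E, F, G.
Found E.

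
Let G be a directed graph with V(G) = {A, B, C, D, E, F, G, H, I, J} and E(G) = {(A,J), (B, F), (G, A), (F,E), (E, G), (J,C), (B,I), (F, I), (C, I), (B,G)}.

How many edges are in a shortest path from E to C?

4

Distance 0: E.
Distance 1: G.
Distance 2: A.
Distance 3: J.
Distance 4: C — contains C.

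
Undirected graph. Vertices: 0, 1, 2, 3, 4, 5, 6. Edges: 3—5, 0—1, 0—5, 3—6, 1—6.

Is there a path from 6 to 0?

Yes

Explore from 6.
Distance 1: reach 1, 3.
Distance 2: reach 0, 5.
Found 0.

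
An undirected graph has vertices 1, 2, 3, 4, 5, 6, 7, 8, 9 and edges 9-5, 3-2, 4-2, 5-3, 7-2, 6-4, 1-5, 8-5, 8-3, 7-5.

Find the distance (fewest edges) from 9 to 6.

5

Distance 0: 9.
Distance 1: 5.
Distance 2: 1, 3, 7, 8.
Distance 3: 2.
Distance 4: 4.
Distance 5: 6 — contains 6.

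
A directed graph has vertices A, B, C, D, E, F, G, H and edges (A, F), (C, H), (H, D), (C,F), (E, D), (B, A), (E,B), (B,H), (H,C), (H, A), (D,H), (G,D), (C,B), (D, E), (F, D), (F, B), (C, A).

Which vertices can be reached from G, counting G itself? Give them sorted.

A, B, C, D, E, F, G, H

Start at G.
Its neighbours: D.
Then their neighbours: E, H.
Then next layer: A, B, C.
Then next layer: F.
Every vertex is now reached.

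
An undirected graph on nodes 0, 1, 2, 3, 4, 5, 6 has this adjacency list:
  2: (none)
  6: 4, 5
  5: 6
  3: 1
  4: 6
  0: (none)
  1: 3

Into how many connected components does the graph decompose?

4

From 0: component {0}.
From 1: component {1, 3}.
From 2: component {2}.
From 4: component {4, 5, 6}.
That's 4 components.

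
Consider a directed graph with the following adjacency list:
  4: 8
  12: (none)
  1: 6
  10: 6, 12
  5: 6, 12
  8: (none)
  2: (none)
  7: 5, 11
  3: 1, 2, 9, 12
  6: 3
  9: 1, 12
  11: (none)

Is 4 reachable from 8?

No

8 has no outgoing edges, so nothing is reachable from it.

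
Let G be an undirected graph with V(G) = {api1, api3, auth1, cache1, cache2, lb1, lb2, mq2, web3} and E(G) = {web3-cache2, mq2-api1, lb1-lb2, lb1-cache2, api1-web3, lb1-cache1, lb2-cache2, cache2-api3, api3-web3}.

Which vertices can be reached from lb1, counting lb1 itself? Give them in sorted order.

api1, api3, cache1, cache2, lb1, lb2, mq2, web3

Start at lb1.
Its neighbours: cache1, cache2, lb2.
Then their neighbours: api3, web3.
Then next layer: api1.
Then next layer: mq2.
Nothing further is reachable.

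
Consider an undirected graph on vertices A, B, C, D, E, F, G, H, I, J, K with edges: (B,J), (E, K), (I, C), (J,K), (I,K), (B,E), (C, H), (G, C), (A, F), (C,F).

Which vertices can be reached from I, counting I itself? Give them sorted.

Start at I.
Its neighbours: C, K.
Then their neighbours: E, F, G, H, J.
Then next layer: A, B.
Nothing further is reachable.

A, B, C, E, F, G, H, I, J, K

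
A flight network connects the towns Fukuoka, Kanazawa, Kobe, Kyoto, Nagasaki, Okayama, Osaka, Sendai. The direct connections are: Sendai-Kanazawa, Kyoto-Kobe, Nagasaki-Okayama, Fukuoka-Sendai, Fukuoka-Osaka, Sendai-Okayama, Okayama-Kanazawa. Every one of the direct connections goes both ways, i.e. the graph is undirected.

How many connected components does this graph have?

2

From Fukuoka: component {Fukuoka, Kanazawa, Nagasaki, Okayama, Osaka, Sendai}.
From Kobe: component {Kobe, Kyoto}.
That's 2 components.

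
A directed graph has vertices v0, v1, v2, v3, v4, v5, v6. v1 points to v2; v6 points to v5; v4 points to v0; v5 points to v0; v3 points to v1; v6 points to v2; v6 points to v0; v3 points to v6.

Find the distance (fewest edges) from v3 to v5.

2

Distance 0: v3.
Distance 1: v1, v6.
Distance 2: v0, v2, v5 — contains v5.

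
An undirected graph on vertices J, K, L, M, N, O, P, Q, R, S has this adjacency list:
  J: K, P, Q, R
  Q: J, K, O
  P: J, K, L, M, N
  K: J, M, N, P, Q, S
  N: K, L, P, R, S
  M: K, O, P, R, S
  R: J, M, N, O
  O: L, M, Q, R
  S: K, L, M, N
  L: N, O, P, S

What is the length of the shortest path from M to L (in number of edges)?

Distance 0: M.
Distance 1: K, O, P, R, S.
Distance 2: J, L, N, Q — contains L.

2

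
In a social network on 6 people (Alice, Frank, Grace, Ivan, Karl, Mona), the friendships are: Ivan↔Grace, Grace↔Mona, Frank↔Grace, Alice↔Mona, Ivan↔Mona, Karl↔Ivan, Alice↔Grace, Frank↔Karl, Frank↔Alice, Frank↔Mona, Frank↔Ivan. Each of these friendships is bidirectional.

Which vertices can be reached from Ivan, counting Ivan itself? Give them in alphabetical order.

Start at Ivan.
Its neighbours: Frank, Grace, Karl, Mona.
Then their neighbours: Alice.
Every vertex is now reached.

Alice, Frank, Grace, Ivan, Karl, Mona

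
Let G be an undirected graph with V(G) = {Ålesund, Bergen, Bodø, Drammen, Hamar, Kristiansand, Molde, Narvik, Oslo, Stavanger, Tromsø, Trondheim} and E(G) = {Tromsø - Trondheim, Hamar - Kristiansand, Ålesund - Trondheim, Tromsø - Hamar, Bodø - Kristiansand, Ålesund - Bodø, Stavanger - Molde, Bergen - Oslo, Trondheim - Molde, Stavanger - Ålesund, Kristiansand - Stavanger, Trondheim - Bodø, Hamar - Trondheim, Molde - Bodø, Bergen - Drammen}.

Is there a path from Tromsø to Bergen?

Explore from Tromsø.
Distance 1: reach Hamar, Trondheim.
Distance 2: reach Ålesund, Bodø, Kristiansand, Molde.
Distance 3: reach Stavanger.
The search is exhausted without reaching Bergen; it lies in a different component.

No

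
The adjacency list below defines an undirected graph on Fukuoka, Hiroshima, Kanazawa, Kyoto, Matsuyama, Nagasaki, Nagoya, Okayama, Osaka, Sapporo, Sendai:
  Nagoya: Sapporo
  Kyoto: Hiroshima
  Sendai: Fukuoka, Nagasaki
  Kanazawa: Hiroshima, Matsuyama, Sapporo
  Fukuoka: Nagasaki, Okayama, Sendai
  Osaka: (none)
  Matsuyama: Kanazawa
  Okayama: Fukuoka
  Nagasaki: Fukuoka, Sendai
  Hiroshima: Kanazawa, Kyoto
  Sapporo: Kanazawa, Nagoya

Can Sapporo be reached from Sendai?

Explore from Sendai.
Distance 1: reach Fukuoka, Nagasaki.
Distance 2: reach Okayama.
The search is exhausted without reaching Sapporo; it lies in a different component.

No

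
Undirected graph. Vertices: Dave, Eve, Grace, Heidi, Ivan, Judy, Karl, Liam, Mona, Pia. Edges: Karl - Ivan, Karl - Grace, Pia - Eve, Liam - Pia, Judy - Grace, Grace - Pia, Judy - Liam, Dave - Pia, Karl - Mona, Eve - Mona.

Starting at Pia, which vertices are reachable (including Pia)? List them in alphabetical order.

Start at Pia.
Its neighbours: Dave, Eve, Grace, Liam.
Then their neighbours: Judy, Karl, Mona.
Then next layer: Ivan.
Nothing further is reachable.

Dave, Eve, Grace, Ivan, Judy, Karl, Liam, Mona, Pia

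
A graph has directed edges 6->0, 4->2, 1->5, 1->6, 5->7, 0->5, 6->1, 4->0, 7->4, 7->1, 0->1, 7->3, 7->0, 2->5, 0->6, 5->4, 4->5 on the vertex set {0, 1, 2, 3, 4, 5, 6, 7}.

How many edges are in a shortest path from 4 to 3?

3

Distance 0: 4.
Distance 1: 0, 2, 5.
Distance 2: 1, 6, 7.
Distance 3: 3 — contains 3.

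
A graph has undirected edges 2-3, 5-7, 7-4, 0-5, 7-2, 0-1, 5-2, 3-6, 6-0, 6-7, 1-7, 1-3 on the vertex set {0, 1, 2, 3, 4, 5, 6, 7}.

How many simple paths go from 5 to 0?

15

5–0
5–2–3–1–0
5–2–3–1–7–6–0
5–2–3–6–0
5–2–3–6–7–1–0
5–2–7–1–0
5–2–7–1–3–6–0
5–2–7–6–0
5–2–7–6–3–1–0
5–7–1–0
5–7–1–3–6–0
5–7–2–3–1–0
5–7–2–3–6–0
5–7–6–0
5–7–6–3–1–0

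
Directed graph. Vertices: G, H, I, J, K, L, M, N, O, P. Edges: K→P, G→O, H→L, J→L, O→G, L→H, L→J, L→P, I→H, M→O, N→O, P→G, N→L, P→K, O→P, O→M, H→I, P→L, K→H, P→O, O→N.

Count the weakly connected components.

From G: component {G, H, I, J, K, L, M, N, O, P}.
That's 1 component.

1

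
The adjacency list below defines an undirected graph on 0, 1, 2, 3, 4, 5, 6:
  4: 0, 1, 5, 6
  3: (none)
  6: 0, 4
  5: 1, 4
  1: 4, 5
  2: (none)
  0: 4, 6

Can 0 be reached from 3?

No

3 has no edges, so nothing is reachable from it.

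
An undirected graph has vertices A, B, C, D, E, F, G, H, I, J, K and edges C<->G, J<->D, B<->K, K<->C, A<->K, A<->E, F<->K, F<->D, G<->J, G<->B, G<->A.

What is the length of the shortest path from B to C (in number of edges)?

Distance 0: B.
Distance 1: G, K.
Distance 2: A, C, F, J — contains C.

2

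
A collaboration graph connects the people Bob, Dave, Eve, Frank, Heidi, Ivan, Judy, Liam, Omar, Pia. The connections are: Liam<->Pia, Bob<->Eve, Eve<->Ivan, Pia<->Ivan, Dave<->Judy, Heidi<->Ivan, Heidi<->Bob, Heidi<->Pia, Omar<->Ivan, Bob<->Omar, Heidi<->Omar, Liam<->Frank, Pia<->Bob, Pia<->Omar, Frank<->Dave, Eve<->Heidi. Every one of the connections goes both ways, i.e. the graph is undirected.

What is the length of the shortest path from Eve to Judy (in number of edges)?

6

Distance 0: Eve.
Distance 1: Bob, Heidi, Ivan.
Distance 2: Omar, Pia.
Distance 3: Liam.
Distance 4: Frank.
Distance 5: Dave.
Distance 6: Judy — contains Judy.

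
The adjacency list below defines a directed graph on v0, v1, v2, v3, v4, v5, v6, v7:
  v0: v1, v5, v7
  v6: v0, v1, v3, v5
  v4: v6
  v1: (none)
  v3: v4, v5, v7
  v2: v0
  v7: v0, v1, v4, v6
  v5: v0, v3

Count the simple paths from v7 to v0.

7

v7→v0
v7→v4→v6→v0
v7→v4→v6→v3→v5→v0
v7→v4→v6→v5→v0
v7→v6→v0
v7→v6→v3→v5→v0
v7→v6→v5→v0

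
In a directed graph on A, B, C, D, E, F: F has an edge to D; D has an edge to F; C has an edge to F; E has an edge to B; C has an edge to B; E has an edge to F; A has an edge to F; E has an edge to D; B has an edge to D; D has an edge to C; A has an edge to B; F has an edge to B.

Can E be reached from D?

No

Explore from D.
Distance 1: reach C, F.
Distance 2: reach B.
The search from D is exhausted; no directed path reaches E.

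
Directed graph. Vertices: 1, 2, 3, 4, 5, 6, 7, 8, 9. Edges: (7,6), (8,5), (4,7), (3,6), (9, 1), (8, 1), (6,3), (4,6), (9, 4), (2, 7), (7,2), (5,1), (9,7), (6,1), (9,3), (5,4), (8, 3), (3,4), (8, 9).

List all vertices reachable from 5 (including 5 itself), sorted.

1, 2, 3, 4, 5, 6, 7

Start at 5.
Its neighbours: 1, 4.
Then their neighbours: 6, 7.
Then next layer: 2, 3.
Nothing further is reachable.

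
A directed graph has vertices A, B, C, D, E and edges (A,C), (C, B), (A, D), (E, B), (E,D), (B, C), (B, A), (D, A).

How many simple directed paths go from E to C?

E→B→A→C
E→B→C
E→D→A→C

3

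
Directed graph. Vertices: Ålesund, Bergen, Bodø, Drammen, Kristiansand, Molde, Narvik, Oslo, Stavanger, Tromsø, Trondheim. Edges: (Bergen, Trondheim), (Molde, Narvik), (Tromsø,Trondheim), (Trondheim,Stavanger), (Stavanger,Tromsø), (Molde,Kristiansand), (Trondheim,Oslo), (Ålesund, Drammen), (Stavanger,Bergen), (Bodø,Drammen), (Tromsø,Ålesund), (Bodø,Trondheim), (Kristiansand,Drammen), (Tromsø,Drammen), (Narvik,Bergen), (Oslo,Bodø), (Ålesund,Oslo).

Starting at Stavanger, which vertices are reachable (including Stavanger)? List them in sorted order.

Start at Stavanger.
Its neighbours: Bergen, Tromsø.
Then their neighbours: Ålesund, Drammen, Trondheim.
Then next layer: Oslo.
Then next layer: Bodø.
Nothing further is reachable.

Ålesund, Bergen, Bodø, Drammen, Oslo, Stavanger, Tromsø, Trondheim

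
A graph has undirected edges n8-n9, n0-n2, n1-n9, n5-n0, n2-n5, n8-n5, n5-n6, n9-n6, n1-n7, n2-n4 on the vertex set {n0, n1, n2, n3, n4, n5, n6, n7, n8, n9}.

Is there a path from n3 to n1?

n3 has no edges, so nothing is reachable from it.

No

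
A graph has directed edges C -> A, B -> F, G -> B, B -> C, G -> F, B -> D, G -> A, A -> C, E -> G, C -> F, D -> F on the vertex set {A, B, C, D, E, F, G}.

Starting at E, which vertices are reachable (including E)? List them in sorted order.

A, B, C, D, E, F, G

Start at E.
Its neighbours: G.
Then their neighbours: A, B, F.
Then next layer: C, D.
Every vertex is now reached.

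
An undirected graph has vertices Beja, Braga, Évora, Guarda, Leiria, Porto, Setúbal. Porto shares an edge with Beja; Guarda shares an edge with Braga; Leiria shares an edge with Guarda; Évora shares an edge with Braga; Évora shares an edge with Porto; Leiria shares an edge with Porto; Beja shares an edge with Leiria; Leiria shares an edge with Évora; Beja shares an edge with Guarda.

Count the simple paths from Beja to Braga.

10

Beja–Guarda–Braga
Beja–Guarda–Leiria–Évora–Braga
Beja–Guarda–Leiria–Porto–Évora–Braga
Beja–Leiria–Évora–Braga
Beja–Leiria–Guarda–Braga
Beja–Leiria–Porto–Évora–Braga
Beja–Porto–Évora–Braga
Beja–Porto–Évora–Leiria–Guarda–Braga
Beja–Porto–Leiria–Évora–Braga
Beja–Porto–Leiria–Guarda–Braga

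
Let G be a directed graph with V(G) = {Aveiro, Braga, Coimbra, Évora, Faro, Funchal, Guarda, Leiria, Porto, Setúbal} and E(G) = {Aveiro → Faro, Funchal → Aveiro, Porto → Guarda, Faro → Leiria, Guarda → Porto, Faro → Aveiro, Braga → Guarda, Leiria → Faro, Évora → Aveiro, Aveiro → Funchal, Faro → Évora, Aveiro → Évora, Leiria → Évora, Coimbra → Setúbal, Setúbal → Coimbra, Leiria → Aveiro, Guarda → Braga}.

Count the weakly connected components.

3

From Aveiro: component {Aveiro, Évora, Faro, Funchal, Leiria}.
From Braga: component {Braga, Guarda, Porto}.
From Coimbra: component {Coimbra, Setúbal}.
That's 3 components.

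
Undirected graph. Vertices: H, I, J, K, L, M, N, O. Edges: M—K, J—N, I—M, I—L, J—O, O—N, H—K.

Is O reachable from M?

Explore from M.
Distance 1: reach I, K.
Distance 2: reach H, L.
The search is exhausted without reaching O; it lies in a different component.

No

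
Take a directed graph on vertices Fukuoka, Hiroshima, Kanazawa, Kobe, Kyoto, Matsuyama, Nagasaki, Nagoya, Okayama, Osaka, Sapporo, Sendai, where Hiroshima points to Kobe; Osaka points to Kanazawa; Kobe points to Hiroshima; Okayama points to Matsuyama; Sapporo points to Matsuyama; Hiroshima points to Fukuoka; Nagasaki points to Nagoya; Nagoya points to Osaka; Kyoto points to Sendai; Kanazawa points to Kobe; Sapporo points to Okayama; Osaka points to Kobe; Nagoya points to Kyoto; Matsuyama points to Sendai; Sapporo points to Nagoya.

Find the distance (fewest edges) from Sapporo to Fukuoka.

5

Distance 0: Sapporo.
Distance 1: Matsuyama, Nagoya, Okayama.
Distance 2: Kyoto, Osaka, Sendai.
Distance 3: Kanazawa, Kobe.
Distance 4: Hiroshima.
Distance 5: Fukuoka — contains Fukuoka.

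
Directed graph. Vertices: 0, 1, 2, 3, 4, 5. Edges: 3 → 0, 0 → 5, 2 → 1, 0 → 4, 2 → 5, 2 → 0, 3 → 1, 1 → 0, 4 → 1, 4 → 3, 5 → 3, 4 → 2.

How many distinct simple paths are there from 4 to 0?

7

4→1→0
4→2→0
4→2→1→0
4→2→5→3→0
4→2→5→3→1→0
4→3→0
4→3→1→0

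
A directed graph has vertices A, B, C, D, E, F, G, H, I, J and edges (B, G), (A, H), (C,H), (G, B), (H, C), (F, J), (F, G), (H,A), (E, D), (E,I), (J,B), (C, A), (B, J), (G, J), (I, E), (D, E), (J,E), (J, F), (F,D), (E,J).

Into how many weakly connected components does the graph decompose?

2

From A: component {A, C, H}.
From B: component {B, D, E, F, G, I, J}.
That's 2 components.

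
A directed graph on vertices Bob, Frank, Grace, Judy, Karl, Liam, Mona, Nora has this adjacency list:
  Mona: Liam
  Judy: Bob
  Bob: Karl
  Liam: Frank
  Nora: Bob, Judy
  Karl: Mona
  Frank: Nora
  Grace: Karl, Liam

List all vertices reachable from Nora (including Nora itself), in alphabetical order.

Start at Nora.
Its neighbours: Bob, Judy.
Then their neighbours: Karl.
Then next layer: Mona.
Then next layer: Liam.
Then next layer: Frank.
Nothing further is reachable.

Bob, Frank, Judy, Karl, Liam, Mona, Nora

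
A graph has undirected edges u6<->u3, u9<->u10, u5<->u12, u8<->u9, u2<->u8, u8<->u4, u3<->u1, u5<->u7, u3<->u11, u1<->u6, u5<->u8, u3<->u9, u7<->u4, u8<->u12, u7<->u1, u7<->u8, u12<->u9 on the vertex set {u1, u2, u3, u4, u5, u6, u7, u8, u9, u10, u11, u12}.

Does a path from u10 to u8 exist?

Explore from u10.
Distance 1: reach u9.
Distance 2: reach u3, u8, u12.
Found u8.

Yes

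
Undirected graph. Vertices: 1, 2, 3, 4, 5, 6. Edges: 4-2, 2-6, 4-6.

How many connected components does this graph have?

4

From 1: component {1}.
From 2: component {2, 4, 6}.
From 3: component {3}.
From 5: component {5}.
That's 4 components.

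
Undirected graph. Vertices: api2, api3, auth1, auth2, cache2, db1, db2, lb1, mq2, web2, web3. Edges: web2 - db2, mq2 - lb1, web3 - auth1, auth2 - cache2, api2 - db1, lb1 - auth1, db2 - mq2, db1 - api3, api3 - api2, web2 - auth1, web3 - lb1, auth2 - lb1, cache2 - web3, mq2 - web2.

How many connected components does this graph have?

From api2: component {api2, api3, db1}.
From auth1: component {auth1, auth2, cache2, db2, lb1, mq2, web2, web3}.
That's 2 components.

2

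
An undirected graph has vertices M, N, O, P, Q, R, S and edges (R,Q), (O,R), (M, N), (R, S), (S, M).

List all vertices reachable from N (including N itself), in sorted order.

M, N, O, Q, R, S

Start at N.
Its neighbours: M.
Then their neighbours: S.
Then next layer: R.
Then next layer: O, Q.
Nothing further is reachable.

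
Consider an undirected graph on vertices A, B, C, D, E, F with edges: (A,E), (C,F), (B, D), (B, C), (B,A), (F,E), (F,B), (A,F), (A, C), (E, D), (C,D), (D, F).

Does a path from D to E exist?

Explore from D.
Distance 1: reach B, C, E, F.
Found E.

Yes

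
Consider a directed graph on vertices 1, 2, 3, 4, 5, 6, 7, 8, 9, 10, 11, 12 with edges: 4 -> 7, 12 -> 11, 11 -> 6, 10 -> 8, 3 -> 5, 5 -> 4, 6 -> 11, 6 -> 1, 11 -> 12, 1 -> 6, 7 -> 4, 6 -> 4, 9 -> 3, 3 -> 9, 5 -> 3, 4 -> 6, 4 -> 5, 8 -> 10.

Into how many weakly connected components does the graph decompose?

3

From 1: component {1, 3, 4, 5, 6, 7, 9, 11, 12}.
From 2: component {2}.
From 8: component {8, 10}.
That's 3 components.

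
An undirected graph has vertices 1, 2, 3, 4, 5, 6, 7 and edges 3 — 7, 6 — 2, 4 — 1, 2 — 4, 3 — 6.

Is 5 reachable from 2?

No

Explore from 2.
Distance 1: reach 4, 6.
Distance 2: reach 1, 3.
Distance 3: reach 7.
The search is exhausted without reaching 5; it lies in a different component.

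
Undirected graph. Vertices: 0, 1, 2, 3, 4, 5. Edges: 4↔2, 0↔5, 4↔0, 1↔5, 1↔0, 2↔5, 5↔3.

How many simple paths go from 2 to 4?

2–4
2–5–0–4
2–5–1–0–4

3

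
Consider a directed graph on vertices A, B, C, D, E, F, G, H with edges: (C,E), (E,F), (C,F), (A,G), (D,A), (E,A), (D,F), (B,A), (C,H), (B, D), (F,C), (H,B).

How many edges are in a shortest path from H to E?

5

Distance 0: H.
Distance 1: B.
Distance 2: A, D.
Distance 3: F, G.
Distance 4: C.
Distance 5: E — contains E.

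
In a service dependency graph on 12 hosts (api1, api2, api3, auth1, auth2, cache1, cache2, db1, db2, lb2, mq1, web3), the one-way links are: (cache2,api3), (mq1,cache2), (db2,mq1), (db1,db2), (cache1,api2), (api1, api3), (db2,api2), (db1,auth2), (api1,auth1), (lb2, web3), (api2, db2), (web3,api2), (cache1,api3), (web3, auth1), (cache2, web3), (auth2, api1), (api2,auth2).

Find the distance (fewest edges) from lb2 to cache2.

Distance 0: lb2.
Distance 1: web3.
Distance 2: api2, auth1.
Distance 3: auth2, db2.
Distance 4: api1, mq1.
Distance 5: api3, cache2 — contains cache2.

5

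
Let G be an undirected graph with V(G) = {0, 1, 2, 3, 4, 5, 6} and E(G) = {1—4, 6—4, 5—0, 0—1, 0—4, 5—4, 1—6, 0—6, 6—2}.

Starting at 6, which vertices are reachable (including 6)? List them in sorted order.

0, 1, 2, 4, 5, 6

Start at 6.
Its neighbours: 0, 1, 2, 4.
Then their neighbours: 5.
Nothing further is reachable.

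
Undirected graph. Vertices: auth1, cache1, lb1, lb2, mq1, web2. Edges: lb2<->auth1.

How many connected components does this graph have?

From auth1: component {auth1, lb2}.
From cache1: component {cache1}.
From lb1: component {lb1}.
From mq1: component {mq1}.
From web2: component {web2}.
That's 5 components.

5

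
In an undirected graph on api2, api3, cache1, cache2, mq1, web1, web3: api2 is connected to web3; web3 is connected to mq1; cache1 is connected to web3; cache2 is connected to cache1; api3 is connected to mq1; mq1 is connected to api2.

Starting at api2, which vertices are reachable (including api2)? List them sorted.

Start at api2.
Its neighbours: mq1, web3.
Then their neighbours: api3, cache1.
Then next layer: cache2.
Nothing further is reachable.

api2, api3, cache1, cache2, mq1, web3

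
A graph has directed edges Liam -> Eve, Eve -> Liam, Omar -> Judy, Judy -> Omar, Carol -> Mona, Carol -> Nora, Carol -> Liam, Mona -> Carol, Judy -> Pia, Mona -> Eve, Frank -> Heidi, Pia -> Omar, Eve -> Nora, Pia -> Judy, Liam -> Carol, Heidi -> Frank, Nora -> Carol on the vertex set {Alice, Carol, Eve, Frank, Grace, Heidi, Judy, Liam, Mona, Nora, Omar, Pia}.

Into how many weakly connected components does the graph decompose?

From Alice: component {Alice}.
From Carol: component {Carol, Eve, Liam, Mona, Nora}.
From Frank: component {Frank, Heidi}.
From Grace: component {Grace}.
From Judy: component {Judy, Omar, Pia}.
That's 5 components.

5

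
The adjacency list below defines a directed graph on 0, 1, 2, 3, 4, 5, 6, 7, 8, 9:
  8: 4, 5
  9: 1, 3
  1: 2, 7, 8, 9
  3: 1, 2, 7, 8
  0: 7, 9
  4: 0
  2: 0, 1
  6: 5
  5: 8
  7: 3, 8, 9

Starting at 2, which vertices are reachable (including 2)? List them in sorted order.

Start at 2.
Its neighbours: 0, 1.
Then their neighbours: 7, 8, 9.
Then next layer: 3, 4, 5.
Nothing further is reachable.

0, 1, 2, 3, 4, 5, 7, 8, 9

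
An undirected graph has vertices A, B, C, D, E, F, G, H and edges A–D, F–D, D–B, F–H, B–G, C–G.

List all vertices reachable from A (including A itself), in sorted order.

A, B, C, D, F, G, H

Start at A.
Its neighbours: D.
Then their neighbours: B, F.
Then next layer: G, H.
Then next layer: C.
Nothing further is reachable.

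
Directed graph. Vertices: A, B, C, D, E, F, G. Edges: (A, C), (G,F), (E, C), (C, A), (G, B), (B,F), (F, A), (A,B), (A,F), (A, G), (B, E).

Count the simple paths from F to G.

1

F→A→G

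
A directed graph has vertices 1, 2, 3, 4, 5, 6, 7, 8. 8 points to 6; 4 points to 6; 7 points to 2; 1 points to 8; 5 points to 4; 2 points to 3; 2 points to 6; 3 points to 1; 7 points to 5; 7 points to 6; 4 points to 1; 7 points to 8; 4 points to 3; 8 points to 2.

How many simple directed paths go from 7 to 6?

10

7→2→3→1→8→6
7→2→6
7→5→4→1→8→2→6
7→5→4→1→8→6
7→5→4→3→1→8→2→6
7→5→4→3→1→8→6
7→5→4→6
7→6
7→8→2→6
7→8→6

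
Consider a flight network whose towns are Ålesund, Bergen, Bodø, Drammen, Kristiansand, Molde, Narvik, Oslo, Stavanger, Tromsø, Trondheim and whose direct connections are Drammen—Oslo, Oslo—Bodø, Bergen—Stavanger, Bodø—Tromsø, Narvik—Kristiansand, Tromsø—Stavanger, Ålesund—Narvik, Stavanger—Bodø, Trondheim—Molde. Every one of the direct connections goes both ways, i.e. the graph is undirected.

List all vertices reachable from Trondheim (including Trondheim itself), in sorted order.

Molde, Trondheim

Start at Trondheim.
Its neighbours: Molde.
Nothing further is reachable.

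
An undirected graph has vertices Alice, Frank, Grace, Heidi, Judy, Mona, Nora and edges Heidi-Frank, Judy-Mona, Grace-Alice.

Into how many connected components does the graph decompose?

From Alice: component {Alice, Grace}.
From Frank: component {Frank, Heidi}.
From Judy: component {Judy, Mona}.
From Nora: component {Nora}.
That's 4 components.

4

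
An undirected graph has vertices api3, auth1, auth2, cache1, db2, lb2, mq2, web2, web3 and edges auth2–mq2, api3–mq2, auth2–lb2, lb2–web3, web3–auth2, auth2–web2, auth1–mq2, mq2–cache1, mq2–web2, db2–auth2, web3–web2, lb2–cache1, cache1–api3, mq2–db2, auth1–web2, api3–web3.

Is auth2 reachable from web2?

Yes

Explore from web2.
Distance 1: reach auth1, auth2, mq2, web3.
Found auth2.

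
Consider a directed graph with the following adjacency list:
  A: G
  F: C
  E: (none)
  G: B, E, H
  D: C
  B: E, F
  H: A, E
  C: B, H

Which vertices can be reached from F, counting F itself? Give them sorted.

A, B, C, E, F, G, H

Start at F.
Its neighbours: C.
Then their neighbours: B, H.
Then next layer: A, E.
Then next layer: G.
Nothing further is reachable.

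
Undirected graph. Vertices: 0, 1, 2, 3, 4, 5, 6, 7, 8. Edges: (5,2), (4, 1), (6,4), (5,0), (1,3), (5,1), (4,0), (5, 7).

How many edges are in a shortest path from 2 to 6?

4

Distance 0: 2.
Distance 1: 5.
Distance 2: 0, 1, 7.
Distance 3: 3, 4.
Distance 4: 6 — contains 6.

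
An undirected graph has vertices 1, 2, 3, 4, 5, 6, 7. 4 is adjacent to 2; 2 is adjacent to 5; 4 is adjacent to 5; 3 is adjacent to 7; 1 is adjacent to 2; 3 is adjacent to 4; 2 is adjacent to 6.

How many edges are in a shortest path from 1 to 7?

4

Distance 0: 1.
Distance 1: 2.
Distance 2: 4, 5, 6.
Distance 3: 3.
Distance 4: 7 — contains 7.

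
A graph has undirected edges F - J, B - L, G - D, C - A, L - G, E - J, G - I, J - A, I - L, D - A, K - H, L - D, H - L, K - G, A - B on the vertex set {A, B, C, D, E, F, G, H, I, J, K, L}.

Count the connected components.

From A: component {A, B, C, D, E, F, G, H, I, J, K, L}.
That's 1 component.

1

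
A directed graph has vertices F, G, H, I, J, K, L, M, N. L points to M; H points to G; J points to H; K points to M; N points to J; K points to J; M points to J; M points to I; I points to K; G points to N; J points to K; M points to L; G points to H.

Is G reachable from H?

Yes

Explore from H.
Distance 1: reach G.
Found G.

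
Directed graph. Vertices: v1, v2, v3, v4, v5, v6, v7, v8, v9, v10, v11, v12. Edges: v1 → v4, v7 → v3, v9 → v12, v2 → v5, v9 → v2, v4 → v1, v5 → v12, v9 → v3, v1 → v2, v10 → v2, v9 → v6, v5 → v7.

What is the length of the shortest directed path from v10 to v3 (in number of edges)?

4

Distance 0: v10.
Distance 1: v2.
Distance 2: v5.
Distance 3: v7, v12.
Distance 4: v3 — contains v3.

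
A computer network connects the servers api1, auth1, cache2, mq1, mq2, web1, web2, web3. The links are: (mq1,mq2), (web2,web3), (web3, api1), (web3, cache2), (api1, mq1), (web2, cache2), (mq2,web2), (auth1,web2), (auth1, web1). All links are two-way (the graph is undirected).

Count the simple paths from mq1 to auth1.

mq1–api1–web3–cache2–web2–auth1
mq1–api1–web3–web2–auth1
mq1–mq2–web2–auth1

3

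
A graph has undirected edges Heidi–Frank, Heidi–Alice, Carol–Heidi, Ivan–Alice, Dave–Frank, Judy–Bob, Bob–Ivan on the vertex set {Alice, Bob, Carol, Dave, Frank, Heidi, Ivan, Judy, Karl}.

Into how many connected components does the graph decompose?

From Alice: component {Alice, Bob, Carol, Dave, Frank, Heidi, Ivan, Judy}.
From Karl: component {Karl}.
That's 2 components.

2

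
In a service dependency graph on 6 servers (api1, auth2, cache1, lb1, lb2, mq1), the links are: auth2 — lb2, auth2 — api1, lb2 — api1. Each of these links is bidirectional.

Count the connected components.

4

From api1: component {api1, auth2, lb2}.
From cache1: component {cache1}.
From lb1: component {lb1}.
From mq1: component {mq1}.
That's 4 components.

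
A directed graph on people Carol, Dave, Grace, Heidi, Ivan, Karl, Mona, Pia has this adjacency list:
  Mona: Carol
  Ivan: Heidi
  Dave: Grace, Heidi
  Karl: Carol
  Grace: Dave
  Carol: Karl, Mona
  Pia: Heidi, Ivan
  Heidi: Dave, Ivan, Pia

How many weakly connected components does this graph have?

From Carol: component {Carol, Karl, Mona}.
From Dave: component {Dave, Grace, Heidi, Ivan, Pia}.
That's 2 components.

2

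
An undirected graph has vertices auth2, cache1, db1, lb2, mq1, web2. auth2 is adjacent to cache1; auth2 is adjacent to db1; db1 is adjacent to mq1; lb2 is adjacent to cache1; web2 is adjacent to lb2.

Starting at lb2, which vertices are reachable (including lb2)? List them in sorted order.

auth2, cache1, db1, lb2, mq1, web2

Start at lb2.
Its neighbours: cache1, web2.
Then their neighbours: auth2.
Then next layer: db1.
Then next layer: mq1.
Every vertex is now reached.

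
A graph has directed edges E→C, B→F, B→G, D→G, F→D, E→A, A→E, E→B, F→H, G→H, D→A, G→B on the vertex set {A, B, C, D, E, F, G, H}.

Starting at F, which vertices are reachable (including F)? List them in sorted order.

Start at F.
Its neighbours: D, H.
Then their neighbours: A, G.
Then next layer: B, E.
Then next layer: C.
Every vertex is now reached.

A, B, C, D, E, F, G, H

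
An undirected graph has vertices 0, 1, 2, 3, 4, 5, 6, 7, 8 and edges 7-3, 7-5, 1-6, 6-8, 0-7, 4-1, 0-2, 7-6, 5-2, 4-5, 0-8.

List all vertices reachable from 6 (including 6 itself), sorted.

0, 1, 2, 3, 4, 5, 6, 7, 8

Start at 6.
Its neighbours: 1, 7, 8.
Then their neighbours: 0, 3, 4, 5.
Then next layer: 2.
Every vertex is now reached.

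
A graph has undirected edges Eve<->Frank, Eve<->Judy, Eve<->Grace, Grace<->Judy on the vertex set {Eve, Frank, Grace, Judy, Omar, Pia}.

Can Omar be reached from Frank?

No

Explore from Frank.
Distance 1: reach Eve.
Distance 2: reach Grace, Judy.
The search is exhausted without reaching Omar; it lies in a different component.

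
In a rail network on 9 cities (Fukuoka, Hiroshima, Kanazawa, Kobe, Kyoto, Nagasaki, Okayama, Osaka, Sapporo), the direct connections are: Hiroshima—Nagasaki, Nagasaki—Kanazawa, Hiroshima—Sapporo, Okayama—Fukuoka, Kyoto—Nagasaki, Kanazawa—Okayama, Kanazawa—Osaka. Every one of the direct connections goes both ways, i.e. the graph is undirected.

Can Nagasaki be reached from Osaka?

Yes

Explore from Osaka.
Distance 1: reach Kanazawa.
Distance 2: reach Nagasaki, Okayama.
Found Nagasaki.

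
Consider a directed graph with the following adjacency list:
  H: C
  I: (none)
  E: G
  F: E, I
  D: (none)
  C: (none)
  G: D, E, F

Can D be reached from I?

I has no outgoing edges, so nothing is reachable from it.

No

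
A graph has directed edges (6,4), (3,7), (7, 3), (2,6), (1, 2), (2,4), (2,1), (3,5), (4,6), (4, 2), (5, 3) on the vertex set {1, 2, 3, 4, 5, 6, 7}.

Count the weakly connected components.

2

From 1: component {1, 2, 4, 6}.
From 3: component {3, 5, 7}.
That's 2 components.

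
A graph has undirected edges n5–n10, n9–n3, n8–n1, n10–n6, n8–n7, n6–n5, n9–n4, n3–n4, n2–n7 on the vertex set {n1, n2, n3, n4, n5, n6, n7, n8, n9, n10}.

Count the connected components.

3

From n1: component {n1, n2, n7, n8}.
From n3: component {n3, n4, n9}.
From n5: component {n5, n6, n10}.
That's 3 components.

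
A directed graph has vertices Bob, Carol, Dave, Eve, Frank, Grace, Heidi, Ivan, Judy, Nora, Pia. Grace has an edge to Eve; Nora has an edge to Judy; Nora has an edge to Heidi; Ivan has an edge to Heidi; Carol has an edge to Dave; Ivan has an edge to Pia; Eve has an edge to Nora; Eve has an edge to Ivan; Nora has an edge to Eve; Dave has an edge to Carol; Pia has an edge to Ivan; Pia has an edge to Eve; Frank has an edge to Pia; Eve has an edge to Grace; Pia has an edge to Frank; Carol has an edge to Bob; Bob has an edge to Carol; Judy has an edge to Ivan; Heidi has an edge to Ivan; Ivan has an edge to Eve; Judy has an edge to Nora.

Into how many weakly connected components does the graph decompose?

From Bob: component {Bob, Carol, Dave}.
From Eve: component {Eve, Frank, Grace, Heidi, Ivan, Judy, Nora, Pia}.
That's 2 components.

2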